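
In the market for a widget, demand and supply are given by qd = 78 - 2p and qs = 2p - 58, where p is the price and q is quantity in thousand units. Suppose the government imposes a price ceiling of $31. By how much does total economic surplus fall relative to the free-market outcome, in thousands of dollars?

Without the control the market clears where 78 - 2p = 2p - 58, i.e. p* = 34 and q* = 10.
The ceiling of 31 is below the equilibrium price 34, so it binds.
At p = 31: qd = 78 - 2·31 = 16 and qs = 2·31 - 58 = 4.
Quantity traded falls to 4. At q = 4 the demand price is (78 - 4)/2 = 37 and the supply price is (58 + 4)/2 = 31.
Deadweight loss = ½ · (37 - 31) · (10 - 4) = ½ · 6 · 6 = 18.

18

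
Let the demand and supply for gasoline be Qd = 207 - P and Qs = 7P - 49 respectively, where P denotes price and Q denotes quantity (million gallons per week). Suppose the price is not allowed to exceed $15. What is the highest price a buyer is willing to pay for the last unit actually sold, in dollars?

151

Setting quantity demanded equal to quantity supplied, 207 - P = 7P - 49, gives P* = 32 and Q* = 175.
The ceiling of 15 is below the equilibrium price 32, so it binds.
At P = 15: Qd = 207 - 15 = 192 and Qs = 7·15 - 49 = 56.
Only 56 units reach the market. On the demand curve, the marginal buyer's willingness to pay at Q = 56 is (207 - 56) = 151.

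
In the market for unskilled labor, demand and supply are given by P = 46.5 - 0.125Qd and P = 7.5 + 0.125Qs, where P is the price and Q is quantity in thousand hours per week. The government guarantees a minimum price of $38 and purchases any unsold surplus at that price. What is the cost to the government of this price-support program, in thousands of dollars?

6688

Rearranging demand gives Qd = 372 - 8P; rearranging supply gives Qs = 8P - 60. Without the control the market clears where 372 - 8P = 8P - 60, i.e. P* = 27 and Q* = 156.
The floor of 38 is above the equilibrium price 27, so it binds.
At P = 38: Qd = 372 - 8·38 = 68 and Qs = 8·38 - 60 = 244.
Surplus = Qs - Qd = 176.
Government expenditure = surplus × support price = 176 × 38 = 6688.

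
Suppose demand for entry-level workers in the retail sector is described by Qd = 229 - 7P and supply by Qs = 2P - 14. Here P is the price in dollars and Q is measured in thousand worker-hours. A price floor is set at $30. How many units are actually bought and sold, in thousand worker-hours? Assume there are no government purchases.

Without the control the market clears where 229 - 7P = 2P - 14, i.e. P* = 27 and Q* = 40.
Since 30 > 27, the floor is binding.
At P = 30: Qd = 229 - 7·30 = 19 and Qs = 2·30 - 14 = 46.
The quantity actually transacted is the short side, demand: 19.

19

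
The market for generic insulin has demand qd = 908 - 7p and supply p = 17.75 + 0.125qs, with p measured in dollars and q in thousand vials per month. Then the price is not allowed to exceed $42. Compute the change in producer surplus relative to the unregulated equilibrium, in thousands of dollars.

-8568

Rearranging supply gives qs = 8p - 142. Setting quantity demanded equal to quantity supplied, 908 - 7p = 8p - 142, gives p* = 70 and q* = 418.
Because the ceiling (42) lies below the market-clearing price, it is binding.
At p = 42: qd = 908 - 7·42 = 614 and qs = 8·42 - 142 = 194.
Producer surplus without the control is ½ · (70 - 17.75) · 418 = 10920.25.
With the ceiling, producers sell 194 units at 42, so PS = ½ · (42 - 17.75) · 194 = 2352.25.
Change in producer surplus = 2352.25 - 10920.25 = -8568.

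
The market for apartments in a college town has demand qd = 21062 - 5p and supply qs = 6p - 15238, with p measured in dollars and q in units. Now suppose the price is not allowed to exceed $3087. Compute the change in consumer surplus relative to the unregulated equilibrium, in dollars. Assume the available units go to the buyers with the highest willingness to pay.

536163.6

In a free market, 21062 - 5p = 6p - 15238 gives the equilibrium p* = 3300, q* = 4562.
The ceiling of 3087 is below the equilibrium price 3300, so it binds.
At p = 3087: qd = 21062 - 5·3087 = 5627 and qs = 6·3087 - 15238 = 3284.
Consumer surplus without the control is ½ · (4212.4 - 3300) · 4562 = 2081184.4.
With the ceiling, 3284 units are sold at 3087 (assume they go to the highest-value buyers). The demand price at q = 3284 is 3555.6, so CS = ½ · [(4212.4 - 3087) + (3555.6 - 3087)] · 3284 = 2617348.
Change in consumer surplus = 2617348 - 2081184.4 = 536163.6.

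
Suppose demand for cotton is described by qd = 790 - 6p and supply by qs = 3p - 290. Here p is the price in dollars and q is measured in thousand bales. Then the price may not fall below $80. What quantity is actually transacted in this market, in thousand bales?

70

Without the control the market clears where 790 - 6p = 3p - 290, i.e. p* = 120 and q* = 70.
Since 80 is below p* = 120, the floor does not bind and the free-market outcome prevails.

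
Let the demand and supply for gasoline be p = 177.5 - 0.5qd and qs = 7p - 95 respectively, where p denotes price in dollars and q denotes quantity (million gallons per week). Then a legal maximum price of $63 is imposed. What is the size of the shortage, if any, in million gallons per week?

Rearranging demand gives qd = 355 - 2p. Equilibrium: 355 - 2p = 7p - 95, so 450 = 9p and p* = 50, q* = 255.
The ceiling of 63 is above the equilibrium price 50, so it is not binding; the market clears at p* = 50, q* = 255.
Since the control does not bind, there is no shortage.

0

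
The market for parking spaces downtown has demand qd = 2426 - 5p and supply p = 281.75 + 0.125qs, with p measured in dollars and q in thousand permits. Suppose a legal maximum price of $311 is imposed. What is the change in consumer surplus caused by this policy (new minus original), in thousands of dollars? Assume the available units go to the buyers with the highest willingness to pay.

-3900.4

Rearranging supply gives qs = 8p - 2254. Setting quantity demanded equal to quantity supplied, 2426 - 5p = 8p - 2254, gives p* = 360 and q* = 626.
The ceiling of 311 is below the equilibrium price 360, so it binds.
At p = 311: qd = 2426 - 5·311 = 871 and qs = 8·311 - 2254 = 234.
Consumer surplus without the control is ½ · (485.2 - 360) · 626 = 39187.6.
With the ceiling, 234 units are sold at 311 (assume they go to the highest-value buyers). The demand price at q = 234 is 438.4, so CS = ½ · [(485.2 - 311) + (438.4 - 311)] · 234 = 35287.2.
Change in consumer surplus = 35287.2 - 39187.6 = -3900.4.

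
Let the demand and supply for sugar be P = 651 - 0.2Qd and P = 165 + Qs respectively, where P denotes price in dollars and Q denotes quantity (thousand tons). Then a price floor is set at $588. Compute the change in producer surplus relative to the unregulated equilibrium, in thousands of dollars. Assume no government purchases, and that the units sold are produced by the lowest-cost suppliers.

Rearranging demand gives Qd = 3255 - 5P; rearranging supply gives Qs = P - 165. Equilibrium: 3255 - 5P = P - 165, so 3420 = 6P and P* = 570, Q* = 405.
Since 588 > 570, the floor is binding.
At P = 588: Qd = 3255 - 5·588 = 315 and Qs = 588 - 165 = 423.
Producer surplus without the control is ½ · (570 - 165) · 405 = 82012.5.
With the floor, 315 units are sold at 588. The supply price at Q = 315 is 480, so PS = ½ · [(588 - 165) + (588 - 480)] · 315 = 83632.5.
Change in producer surplus = 83632.5 - 82012.5 = 1620.

1620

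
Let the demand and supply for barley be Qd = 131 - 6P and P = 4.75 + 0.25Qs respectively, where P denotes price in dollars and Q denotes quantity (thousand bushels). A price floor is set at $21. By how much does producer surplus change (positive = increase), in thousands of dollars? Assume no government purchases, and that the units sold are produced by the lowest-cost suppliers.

-132

Rearranging supply gives Qs = 4P - 19. In a free market, 131 - 6P = 4P - 19 gives the equilibrium P* = 15, Q* = 41.
Because the floor (21) lies above the market-clearing price, it is binding.
At P = 21: Qd = 131 - 6·21 = 5 and Qs = 4·21 - 19 = 65.
Producer surplus without the control is ½ · (15 - 4.75) · 41 = 210.125.
With the floor, 5 units are sold at 21. The supply price at Q = 5 is 6, so PS = ½ · [(21 - 4.75) + (21 - 6)] · 5 = 78.125.
Change in producer surplus = 78.125 - 210.125 = -132.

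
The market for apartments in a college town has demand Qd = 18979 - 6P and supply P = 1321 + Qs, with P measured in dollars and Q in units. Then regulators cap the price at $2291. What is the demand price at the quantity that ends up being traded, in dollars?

Rearranging supply gives Qs = P - 1321. Without the control the market clears where 18979 - 6P = P - 1321, i.e. P* = 2900 and Q* = 1579.
Because the ceiling (2291) lies below the market-clearing price, it is binding.
At P = 2291: Qd = 18979 - 6·2291 = 5233 and Qs = 2291 - 1321 = 970.
Only 970 units reach the market. On the demand curve, the marginal buyer's willingness to pay at Q = 970 is (18979 - 970)/6 = 3001.5.

3001.5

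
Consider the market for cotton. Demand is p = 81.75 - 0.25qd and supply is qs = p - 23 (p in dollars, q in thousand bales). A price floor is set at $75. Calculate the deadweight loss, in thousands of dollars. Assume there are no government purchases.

Rearranging demand gives qd = 327 - 4p. Setting quantity demanded equal to quantity supplied, 327 - 4p = p - 23, gives p* = 70 and q* = 47.
Since 75 > 70, the floor is binding.
At p = 75: qd = 327 - 4·75 = 27 and qs = 75 - 23 = 52.
Quantity traded falls to 27. At q = 27 the demand price is (327 - 27)/4 = 75 and the supply price is 23 + 27 = 50.
Deadweight loss = ½ · (75 - 50) · (47 - 27) = ½ · 25 · 20 = 250.

250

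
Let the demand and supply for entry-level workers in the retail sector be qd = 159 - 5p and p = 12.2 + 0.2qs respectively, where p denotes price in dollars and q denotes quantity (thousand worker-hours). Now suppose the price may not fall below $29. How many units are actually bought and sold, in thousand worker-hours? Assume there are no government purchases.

14

Rearranging supply gives qs = 5p - 61. Equilibrium: 159 - 5p = 5p - 61, so 220 = 10p and p* = 22, q* = 49.
Since 29 > 22, the floor is binding.
At p = 29: qd = 159 - 5·29 = 14 and qs = 5·29 - 61 = 84.
The quantity actually transacted is the short side, demand: 14.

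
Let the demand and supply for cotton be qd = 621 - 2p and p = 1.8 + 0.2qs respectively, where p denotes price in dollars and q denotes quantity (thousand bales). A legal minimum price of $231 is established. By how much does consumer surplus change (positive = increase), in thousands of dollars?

-42300

Rearranging supply gives qs = 5p - 9. Setting quantity demanded equal to quantity supplied, 621 - 2p = 5p - 9, gives p* = 90 and q* = 441.
Because the floor (231) lies above the market-clearing price, it is binding.
At p = 231: qd = 621 - 2·231 = 159 and qs = 5·231 - 9 = 1146.
Consumer surplus without the control is ½ · (310.5 - 90) · 441 = 48620.25.
With the floor, consumers buy 159 units at 231, so CS = ½ · (310.5 - 231) · 159 = 6320.25.
Change in consumer surplus = 6320.25 - 48620.25 = -42300.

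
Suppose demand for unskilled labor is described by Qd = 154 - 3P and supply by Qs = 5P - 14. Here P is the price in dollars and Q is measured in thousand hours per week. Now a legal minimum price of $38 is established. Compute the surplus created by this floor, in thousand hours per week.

136

Without the control the market clears where 154 - 3P = 5P - 14, i.e. P* = 21 and Q* = 91.
Because the floor (38) lies above the market-clearing price, it is binding.
At P = 38: Qd = 154 - 3·38 = 40 and Qs = 5·38 - 14 = 176.
Surplus = Qs - Qd = 176 - 40 = 136.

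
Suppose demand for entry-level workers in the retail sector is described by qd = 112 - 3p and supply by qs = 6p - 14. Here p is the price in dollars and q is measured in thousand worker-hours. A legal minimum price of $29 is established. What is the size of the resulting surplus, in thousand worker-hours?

135

Equilibrium: 112 - 3p = 6p - 14, so 126 = 9p and p* = 14, q* = 70.
Because the floor (29) lies above the market-clearing price, it is binding.
At p = 29: qd = 112 - 3·29 = 25 and qs = 6·29 - 14 = 160.
Surplus = qs - qd = 160 - 25 = 135.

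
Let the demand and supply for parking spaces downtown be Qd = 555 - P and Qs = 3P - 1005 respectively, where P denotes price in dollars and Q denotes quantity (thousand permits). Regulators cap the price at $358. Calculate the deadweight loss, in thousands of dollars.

6144

Without the control the market clears where 555 - P = 3P - 1005, i.e. P* = 390 and Q* = 165.
Because the ceiling (358) lies below the market-clearing price, it is binding.
At P = 358: Qd = 555 - 358 = 197 and Qs = 3·358 - 1005 = 69.
Quantity traded falls to 69. At Q = 69 the demand price is 555 - 69 = 486 and the supply price is (1005 + 69)/3 = 358.
Deadweight loss = ½ · (486 - 358) · (165 - 69) = ½ · 128 · 96 = 6144.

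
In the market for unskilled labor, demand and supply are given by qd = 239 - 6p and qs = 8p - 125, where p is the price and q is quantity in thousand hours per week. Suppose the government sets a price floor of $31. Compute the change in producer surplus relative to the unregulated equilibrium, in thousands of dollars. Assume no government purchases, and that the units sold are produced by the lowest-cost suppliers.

208.75

Setting quantity demanded equal to quantity supplied, 239 - 6p = 8p - 125, gives p* = 26 and q* = 83.
Because the floor (31) lies above the market-clearing price, it is binding.
At p = 31: qd = 239 - 6·31 = 53 and qs = 8·31 - 125 = 123.
Producer surplus without the control is ½ · (26 - 15.625) · 83 = 430.5625.
With the floor, 53 units are sold at 31. The supply price at q = 53 is 22.25, so PS = ½ · [(31 - 15.625) + (31 - 22.25)] · 53 = 639.3125.
Change in producer surplus = 639.3125 - 430.5625 = 208.75.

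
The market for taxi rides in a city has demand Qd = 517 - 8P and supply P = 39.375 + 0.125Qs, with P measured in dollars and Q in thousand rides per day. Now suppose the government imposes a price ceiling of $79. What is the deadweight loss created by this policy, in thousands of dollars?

0

Rearranging supply gives Qs = 8P - 315. Equilibrium: 517 - 8P = 8P - 315, so 832 = 16P and P* = 52, Q* = 101.
The ceiling of 79 is above the equilibrium price 52, so it is not binding; the market clears at P* = 52, Q* = 101.
Since the control does not bind, no trades are prevented and deadweight loss is zero.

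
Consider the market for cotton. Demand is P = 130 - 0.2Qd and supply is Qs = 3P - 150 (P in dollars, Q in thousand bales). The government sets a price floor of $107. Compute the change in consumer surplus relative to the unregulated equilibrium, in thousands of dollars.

-927.5

Rearranging demand gives Qd = 650 - 5P. In a free market, 650 - 5P = 3P - 150 gives the equilibrium P* = 100, Q* = 150.
Since 107 > 100, the floor is binding.
At P = 107: Qd = 650 - 5·107 = 115 and Qs = 3·107 - 150 = 171.
Consumer surplus without the control is ½ · (130 - 100) · 150 = 2250.
With the floor, consumers buy 115 units at 107, so CS = ½ · (130 - 107) · 115 = 1322.5.
Change in consumer surplus = 1322.5 - 2250 = -927.5.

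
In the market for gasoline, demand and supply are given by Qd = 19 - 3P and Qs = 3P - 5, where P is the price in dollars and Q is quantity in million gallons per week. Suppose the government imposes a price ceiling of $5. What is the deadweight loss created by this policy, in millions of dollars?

0

Without the control the market clears where 19 - 3P = 3P - 5, i.e. P* = 4 and Q* = 7.
Since 5 is above P* = 4, the ceiling does not bind and the free-market outcome prevails.
Since the control does not bind, no trades are prevented and deadweight loss is zero.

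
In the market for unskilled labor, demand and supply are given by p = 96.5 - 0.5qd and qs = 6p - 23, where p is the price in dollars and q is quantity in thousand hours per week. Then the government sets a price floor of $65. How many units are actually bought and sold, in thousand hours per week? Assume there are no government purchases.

63

Rearranging demand gives qd = 193 - 2p. Equilibrium: 193 - 2p = 6p - 23, so 216 = 8p and p* = 27, q* = 139.
Since 65 > 27, the floor is binding.
At p = 65: qd = 193 - 2·65 = 63 and qs = 6·65 - 23 = 367.
The quantity actually transacted is the short side, demand: 63.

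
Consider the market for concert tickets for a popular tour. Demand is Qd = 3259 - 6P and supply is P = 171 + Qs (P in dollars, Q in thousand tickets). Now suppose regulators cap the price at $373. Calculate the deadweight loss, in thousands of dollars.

Rearranging supply gives Qs = P - 171. Without the control the market clears where 3259 - 6P = P - 171, i.e. P* = 490 and Q* = 319.
The ceiling of 373 is below the equilibrium price 490, so it binds.
At P = 373: Qd = 3259 - 6·373 = 1021 and Qs = 373 - 171 = 202.
Quantity traded falls to 202. At Q = 202 the demand price is (3259 - 202)/6 = 509.5 and the supply price is 171 + 202 = 373.
Deadweight loss = ½ · (509.5 - 373) · (319 - 202) = ½ · 136.5 · 117 = 7985.25.

7985.25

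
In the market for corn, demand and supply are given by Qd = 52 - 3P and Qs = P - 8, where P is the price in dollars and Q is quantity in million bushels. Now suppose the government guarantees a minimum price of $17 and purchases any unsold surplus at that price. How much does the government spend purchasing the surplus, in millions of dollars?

Equilibrium: 52 - 3P = P - 8, so 60 = 4P and P* = 15, Q* = 7.
Because the floor (17) lies above the market-clearing price, it is binding.
At P = 17: Qd = 52 - 3·17 = 1 and Qs = 17 - 8 = 9.
Surplus = Qs - Qd = 8.
Government expenditure = surplus × support price = 8 × 17 = 136.

136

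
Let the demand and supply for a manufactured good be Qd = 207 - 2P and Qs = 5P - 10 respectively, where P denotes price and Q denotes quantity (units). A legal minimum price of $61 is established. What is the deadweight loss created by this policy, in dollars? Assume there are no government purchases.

Equilibrium: 207 - 2P = 5P - 10, so 217 = 7P and P* = 31, Q* = 145.
Since 61 > 31, the floor is binding.
At P = 61: Qd = 207 - 2·61 = 85 and Qs = 5·61 - 10 = 295.
Quantity traded falls to 85. At Q = 85 the demand price is (207 - 85)/2 = 61 and the supply price is (10 + 85)/5 = 19.
Deadweight loss = ½ · (61 - 19) · (145 - 85) = ½ · 42 · 60 = 1260.

1260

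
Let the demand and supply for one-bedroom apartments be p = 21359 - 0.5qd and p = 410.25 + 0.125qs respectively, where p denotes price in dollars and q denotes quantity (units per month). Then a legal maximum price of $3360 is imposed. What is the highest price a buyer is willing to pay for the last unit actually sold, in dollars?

9560

Rearranging demand gives qd = 42718 - 2p; rearranging supply gives qs = 8p - 3282. Equilibrium: 42718 - 2p = 8p - 3282, so 46000 = 10p and p* = 4600, q* = 33518.
The ceiling of 3360 is below the equilibrium price 4600, so it binds.
At p = 3360: qd = 42718 - 2·3360 = 35998 and qs = 8·3360 - 3282 = 23598.
Only 23598 units reach the market. On the demand curve, the marginal buyer's willingness to pay at q = 23598 is (42718 - 23598)/2 = 9560.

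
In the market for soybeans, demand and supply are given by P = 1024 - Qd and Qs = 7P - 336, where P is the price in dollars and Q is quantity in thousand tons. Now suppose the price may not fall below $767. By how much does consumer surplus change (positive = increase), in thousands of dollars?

Rearranging demand gives Qd = 1024 - P. Without the control the market clears where 1024 - P = 7P - 336, i.e. P* = 170 and Q* = 854.
Because the floor (767) lies above the market-clearing price, it is binding.
At P = 767: Qd = 1024 - 767 = 257 and Qs = 7·767 - 336 = 5033.
Consumer surplus without the control is ½ · (1024 - 170) · 854 = 364658.
With the floor, consumers buy 257 units at 767, so CS = ½ · (1024 - 767) · 257 = 33024.5.
Change in consumer surplus = 33024.5 - 364658 = -331633.5.

-331633.5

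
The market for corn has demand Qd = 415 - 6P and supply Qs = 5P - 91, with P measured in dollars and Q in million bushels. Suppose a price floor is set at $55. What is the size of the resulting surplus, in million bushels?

99

In a free market, 415 - 6P = 5P - 91 gives the equilibrium P* = 46, Q* = 139.
Since 55 > 46, the floor is binding.
At P = 55: Qd = 415 - 6·55 = 85 and Qs = 5·55 - 91 = 184.
Surplus = Qs - Qd = 184 - 85 = 99.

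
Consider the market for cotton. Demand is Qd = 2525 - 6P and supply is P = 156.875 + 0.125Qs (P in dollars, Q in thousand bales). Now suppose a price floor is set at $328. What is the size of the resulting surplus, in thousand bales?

812

Rearranging supply gives Qs = 8P - 1255. Setting quantity demanded equal to quantity supplied, 2525 - 6P = 8P - 1255, gives P* = 270 and Q* = 905.
The floor of 328 is above the equilibrium price 270, so it binds.
At P = 328: Qd = 2525 - 6·328 = 557 and Qs = 8·328 - 1255 = 1369.
Surplus = Qs - Qd = 1369 - 557 = 812.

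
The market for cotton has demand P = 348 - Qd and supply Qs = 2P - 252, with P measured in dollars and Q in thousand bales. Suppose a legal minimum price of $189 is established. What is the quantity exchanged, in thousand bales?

148

Rearranging demand gives Qd = 348 - P. In a free market, 348 - P = 2P - 252 gives the equilibrium P* = 200, Q* = 148.
Since 189 is below P* = 200, the floor does not bind and the free-market outcome prevails.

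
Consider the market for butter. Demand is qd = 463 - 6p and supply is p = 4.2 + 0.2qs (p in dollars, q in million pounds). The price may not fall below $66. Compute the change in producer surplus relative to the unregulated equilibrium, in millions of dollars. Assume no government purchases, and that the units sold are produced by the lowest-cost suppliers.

-268.4

Rearranging supply gives qs = 5p - 21. Equilibrium: 463 - 6p = 5p - 21, so 484 = 11p and p* = 44, q* = 199.
Since 66 > 44, the floor is binding.
At p = 66: qd = 463 - 6·66 = 67 and qs = 5·66 - 21 = 309.
Producer surplus without the control is ½ · (44 - 4.2) · 199 = 3960.1.
With the floor, 67 units are sold at 66. The supply price at q = 67 is 17.6, so PS = ½ · [(66 - 4.2) + (66 - 17.6)] · 67 = 3691.7.
Change in producer surplus = 3691.7 - 3960.1 = -268.4.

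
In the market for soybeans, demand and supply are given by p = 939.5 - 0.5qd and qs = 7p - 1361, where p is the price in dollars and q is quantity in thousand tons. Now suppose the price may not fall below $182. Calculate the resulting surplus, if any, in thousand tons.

0

Rearranging demand gives qd = 1879 - 2p. Without the control the market clears where 1879 - 2p = 7p - 1361, i.e. p* = 360 and q* = 1159.
The floor of 182 is below the equilibrium price 360, so it is not binding; the market clears at p* = 360, q* = 1159.
Since the control does not bind, there is no surplus.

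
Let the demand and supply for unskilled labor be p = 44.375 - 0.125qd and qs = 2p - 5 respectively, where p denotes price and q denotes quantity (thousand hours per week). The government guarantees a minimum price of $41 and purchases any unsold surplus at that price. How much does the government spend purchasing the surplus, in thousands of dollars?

2050

Rearranging demand gives qd = 355 - 8p. Equilibrium: 355 - 8p = 2p - 5, so 360 = 10p and p* = 36, q* = 67.
Since 41 > 36, the floor is binding.
At p = 41: qd = 355 - 8·41 = 27 and qs = 2·41 - 5 = 77.
Surplus = qs - qd = 50.
Government expenditure = surplus × support price = 50 × 41 = 2050.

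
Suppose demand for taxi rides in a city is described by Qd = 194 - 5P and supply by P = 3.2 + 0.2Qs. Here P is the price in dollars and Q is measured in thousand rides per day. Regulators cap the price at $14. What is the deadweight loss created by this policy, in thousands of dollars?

245

Rearranging supply gives Qs = 5P - 16. Equilibrium: 194 - 5P = 5P - 16, so 210 = 10P and P* = 21, Q* = 89.
Because the ceiling (14) lies below the market-clearing price, it is binding.
At P = 14: Qd = 194 - 5·14 = 124 and Qs = 5·14 - 16 = 54.
Quantity traded falls to 54. At Q = 54 the demand price is (194 - 54)/5 = 28 and the supply price is (16 + 54)/5 = 14.
Deadweight loss = ½ · (28 - 14) · (89 - 54) = ½ · 14 · 35 = 245.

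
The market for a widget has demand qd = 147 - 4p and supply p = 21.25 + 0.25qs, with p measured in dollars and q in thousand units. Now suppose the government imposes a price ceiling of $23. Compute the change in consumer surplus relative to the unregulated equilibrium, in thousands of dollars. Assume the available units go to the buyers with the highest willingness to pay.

-30

Rearranging supply gives qs = 4p - 85. In a free market, 147 - 4p = 4p - 85 gives the equilibrium p* = 29, q* = 31.
The ceiling of 23 is below the equilibrium price 29, so it binds.
At p = 23: qd = 147 - 4·23 = 55 and qs = 4·23 - 85 = 7.
Consumer surplus without the control is ½ · (36.75 - 29) · 31 = 120.125.
With the ceiling, 7 units are sold at 23 (assume they go to the highest-value buyers). The demand price at q = 7 is 35, so CS = ½ · [(36.75 - 23) + (35 - 23)] · 7 = 90.125.
Change in consumer surplus = 90.125 - 120.125 = -30.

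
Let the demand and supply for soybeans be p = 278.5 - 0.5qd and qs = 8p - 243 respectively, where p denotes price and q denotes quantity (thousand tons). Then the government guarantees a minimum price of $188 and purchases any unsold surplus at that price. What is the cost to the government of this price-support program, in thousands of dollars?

203040

Rearranging demand gives qd = 557 - 2p. Setting quantity demanded equal to quantity supplied, 557 - 2p = 8p - 243, gives p* = 80 and q* = 397.
Since 188 > 80, the floor is binding.
At p = 188: qd = 557 - 2·188 = 181 and qs = 8·188 - 243 = 1261.
Surplus = qs - qd = 1080.
Government expenditure = surplus × support price = 1080 × 188 = 203040.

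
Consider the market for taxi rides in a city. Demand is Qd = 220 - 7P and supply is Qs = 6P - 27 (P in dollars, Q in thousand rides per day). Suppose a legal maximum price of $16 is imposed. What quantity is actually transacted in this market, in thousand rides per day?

In a free market, 220 - 7P = 6P - 27 gives the equilibrium P* = 19, Q* = 87.
Because the ceiling (16) lies below the market-clearing price, it is binding.
At P = 16: Qd = 220 - 7·16 = 108 and Qs = 6·16 - 27 = 69.
The quantity actually transacted is the short side, supply: 69.

69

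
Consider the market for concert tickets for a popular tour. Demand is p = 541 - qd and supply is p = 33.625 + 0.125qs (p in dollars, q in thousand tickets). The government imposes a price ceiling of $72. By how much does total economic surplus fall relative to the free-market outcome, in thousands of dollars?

11664

Rearranging demand gives qd = 541 - p; rearranging supply gives qs = 8p - 269. Equilibrium: 541 - p = 8p - 269, so 810 = 9p and p* = 90, q* = 451.
Because the ceiling (72) lies below the market-clearing price, it is binding.
At p = 72: qd = 541 - 72 = 469 and qs = 8·72 - 269 = 307.
Quantity traded falls to 307. At q = 307 the demand price is 541 - 307 = 234 and the supply price is (269 + 307)/8 = 72.
Deadweight loss = ½ · (234 - 72) · (451 - 307) = ½ · 162 · 144 = 11664.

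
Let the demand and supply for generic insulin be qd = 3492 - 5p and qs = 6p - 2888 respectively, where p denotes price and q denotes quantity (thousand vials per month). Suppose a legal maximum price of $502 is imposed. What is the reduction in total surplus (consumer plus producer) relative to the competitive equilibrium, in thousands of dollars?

Setting quantity demanded equal to quantity supplied, 3492 - 5p = 6p - 2888, gives p* = 580 and q* = 592.
Since 502 < 580, the ceiling is binding.
At p = 502: qd = 3492 - 5·502 = 982 and qs = 6·502 - 2888 = 124.
Quantity traded falls to 124. At q = 124 the demand price is (3492 - 124)/5 = 673.6 and the supply price is (2888 + 124)/6 = 502.
Deadweight loss = ½ · (673.6 - 502) · (592 - 124) = ½ · 171.6 · 468 = 40154.4.

40154.4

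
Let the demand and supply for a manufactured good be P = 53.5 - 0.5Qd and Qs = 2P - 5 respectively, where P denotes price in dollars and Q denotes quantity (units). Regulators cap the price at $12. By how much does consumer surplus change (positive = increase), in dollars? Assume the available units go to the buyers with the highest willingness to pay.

48

Rearranging demand gives Qd = 107 - 2P. Setting quantity demanded equal to quantity supplied, 107 - 2P = 2P - 5, gives P* = 28 and Q* = 51.
Because the ceiling (12) lies below the market-clearing price, it is binding.
At P = 12: Qd = 107 - 2·12 = 83 and Qs = 2·12 - 5 = 19.
Consumer surplus without the control is ½ · (53.5 - 28) · 51 = 650.25.
With the ceiling, 19 units are sold at 12 (assume they go to the highest-value buyers). The demand price at Q = 19 is 44, so CS = ½ · [(53.5 - 12) + (44 - 12)] · 19 = 698.25.
Change in consumer surplus = 698.25 - 650.25 = 48.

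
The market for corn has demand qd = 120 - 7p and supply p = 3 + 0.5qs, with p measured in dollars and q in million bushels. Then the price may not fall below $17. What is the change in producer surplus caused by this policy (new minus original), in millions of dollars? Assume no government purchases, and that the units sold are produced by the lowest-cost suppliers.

Rearranging supply gives qs = 2p - 6. Without the control the market clears where 120 - 7p = 2p - 6, i.e. p* = 14 and q* = 22.
Because the floor (17) lies above the market-clearing price, it is binding.
At p = 17: qd = 120 - 7·17 = 1 and qs = 2·17 - 6 = 28.
Producer surplus without the control is ½ · (14 - 3) · 22 = 121.
With the floor, 1 units are sold at 17. The supply price at q = 1 is 3.5, so PS = ½ · [(17 - 3) + (17 - 3.5)] · 1 = 13.75.
Change in producer surplus = 13.75 - 121 = -107.25.

-107.25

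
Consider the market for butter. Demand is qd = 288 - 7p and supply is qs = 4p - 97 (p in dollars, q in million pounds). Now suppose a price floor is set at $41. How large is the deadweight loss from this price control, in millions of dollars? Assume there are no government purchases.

346.5

Equilibrium: 288 - 7p = 4p - 97, so 385 = 11p and p* = 35, q* = 43.
Because the floor (41) lies above the market-clearing price, it is binding.
At p = 41: qd = 288 - 7·41 = 1 and qs = 4·41 - 97 = 67.
Quantity traded falls to 1. At q = 1 the demand price is (288 - 1)/7 = 41 and the supply price is (97 + 1)/4 = 24.5.
Deadweight loss = ½ · (41 - 24.5) · (43 - 1) = ½ · 16.5 · 42 = 346.5.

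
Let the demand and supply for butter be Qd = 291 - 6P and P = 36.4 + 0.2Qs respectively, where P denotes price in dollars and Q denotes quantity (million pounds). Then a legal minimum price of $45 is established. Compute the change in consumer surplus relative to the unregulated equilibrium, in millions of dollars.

-54

Rearranging supply gives Qs = 5P - 182. Equilibrium: 291 - 6P = 5P - 182, so 473 = 11P and P* = 43, Q* = 33.
The floor of 45 is above the equilibrium price 43, so it binds.
At P = 45: Qd = 291 - 6·45 = 21 and Qs = 5·45 - 182 = 43.
Consumer surplus without the control is ½ · (48.5 - 43) · 33 = 90.75.
With the floor, consumers buy 21 units at 45, so CS = ½ · (48.5 - 45) · 21 = 36.75.
Change in consumer surplus = 36.75 - 90.75 = -54.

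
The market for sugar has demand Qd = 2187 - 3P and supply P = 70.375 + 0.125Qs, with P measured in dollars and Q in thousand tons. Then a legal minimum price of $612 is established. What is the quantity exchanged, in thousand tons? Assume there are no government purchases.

351

Rearranging supply gives Qs = 8P - 563. Without the control the market clears where 2187 - 3P = 8P - 563, i.e. P* = 250 and Q* = 1437.
The floor of 612 is above the equilibrium price 250, so it binds.
At P = 612: Qd = 2187 - 3·612 = 351 and Qs = 8·612 - 563 = 4333.
The quantity actually transacted is the short side, demand: 351.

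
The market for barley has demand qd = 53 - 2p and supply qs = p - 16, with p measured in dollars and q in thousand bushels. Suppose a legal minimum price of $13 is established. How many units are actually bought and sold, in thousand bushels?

Without the control the market clears where 53 - 2p = p - 16, i.e. p* = 23 and q* = 7.
The floor of 13 is below the equilibrium price 23, so it is not binding; the market clears at p* = 23, q* = 7.

7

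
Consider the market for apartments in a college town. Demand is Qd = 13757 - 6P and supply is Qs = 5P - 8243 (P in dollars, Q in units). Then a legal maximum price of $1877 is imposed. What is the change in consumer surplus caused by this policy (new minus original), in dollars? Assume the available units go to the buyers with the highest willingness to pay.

Setting quantity demanded equal to quantity supplied, 13757 - 6P = 5P - 8243, gives P* = 2000 and Q* = 1757.
The ceiling of 1877 is below the equilibrium price 2000, so it binds.
At P = 1877: Qd = 13757 - 6·1877 = 2495 and Qs = 5·1877 - 8243 = 1142.
Consumer surplus without the control is ½ · (13757/6 - 2000) · 1757 = 3087049/12.
With the ceiling, 1142 units are sold at 1877 (assume they go to the highest-value buyers). The demand price at Q = 1142 is 2102.5, so CS = ½ · [(13757/6 - 1877) + (2102.5 - 1877)] · 1142 = 1098604/3.
Change in consumer surplus = 1098604/3 - 3087049/12 = 108947.25.

108947.25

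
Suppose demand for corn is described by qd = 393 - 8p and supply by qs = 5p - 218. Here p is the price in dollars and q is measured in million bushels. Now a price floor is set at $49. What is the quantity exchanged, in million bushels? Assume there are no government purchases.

Equilibrium: 393 - 8p = 5p - 218, so 611 = 13p and p* = 47, q* = 17.
Since 49 > 47, the floor is binding.
At p = 49: qd = 393 - 8·49 = 1 and qs = 5·49 - 218 = 27.
The quantity actually transacted is the short side, demand: 1.

1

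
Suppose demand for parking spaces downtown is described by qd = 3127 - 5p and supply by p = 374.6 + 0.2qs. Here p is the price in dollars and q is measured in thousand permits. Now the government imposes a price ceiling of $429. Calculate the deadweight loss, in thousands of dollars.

25205

Rearranging supply gives qs = 5p - 1873. Without the control the market clears where 3127 - 5p = 5p - 1873, i.e. p* = 500 and q* = 627.
Since 429 < 500, the ceiling is binding.
At p = 429: qd = 3127 - 5·429 = 982 and qs = 5·429 - 1873 = 272.
Quantity traded falls to 272. At q = 272 the demand price is (3127 - 272)/5 = 571 and the supply price is (1873 + 272)/5 = 429.
Deadweight loss = ½ · (571 - 429) · (627 - 272) = ½ · 142 · 355 = 25205.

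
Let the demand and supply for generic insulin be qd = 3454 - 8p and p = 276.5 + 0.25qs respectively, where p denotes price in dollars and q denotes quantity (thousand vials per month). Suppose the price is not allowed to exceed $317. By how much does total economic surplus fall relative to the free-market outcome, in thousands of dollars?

Rearranging supply gives qs = 4p - 1106. Setting quantity demanded equal to quantity supplied, 3454 - 8p = 4p - 1106, gives p* = 380 and q* = 414.
Since 317 < 380, the ceiling is binding.
At p = 317: qd = 3454 - 8·317 = 918 and qs = 4·317 - 1106 = 162.
Quantity traded falls to 162. At q = 162 the demand price is (3454 - 162)/8 = 411.5 and the supply price is (1106 + 162)/4 = 317.
Deadweight loss = ½ · (411.5 - 317) · (414 - 162) = ½ · 94.5 · 252 = 11907.

11907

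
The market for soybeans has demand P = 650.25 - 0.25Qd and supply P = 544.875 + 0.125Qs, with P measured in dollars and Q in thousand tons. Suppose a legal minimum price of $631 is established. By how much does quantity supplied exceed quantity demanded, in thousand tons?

Rearranging demand gives Qd = 2601 - 4P; rearranging supply gives Qs = 8P - 4359. In a free market, 2601 - 4P = 8P - 4359 gives the equilibrium P* = 580, Q* = 281.
Because the floor (631) lies above the market-clearing price, it is binding.
At P = 631: Qd = 2601 - 4·631 = 77 and Qs = 8·631 - 4359 = 689.
Surplus = Qs - Qd = 689 - 77 = 612.

612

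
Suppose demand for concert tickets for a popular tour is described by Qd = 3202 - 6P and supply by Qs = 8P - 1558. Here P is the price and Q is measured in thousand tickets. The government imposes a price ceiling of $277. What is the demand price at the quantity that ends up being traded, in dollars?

Equilibrium: 3202 - 6P = 8P - 1558, so 4760 = 14P and P* = 340, Q* = 1162.
Since 277 < 340, the ceiling is binding.
At P = 277: Qd = 3202 - 6·277 = 1540 and Qs = 8·277 - 1558 = 658.
Only 658 units reach the market. On the demand curve, the marginal buyer's willingness to pay at Q = 658 is (3202 - 658)/6 = 424.

424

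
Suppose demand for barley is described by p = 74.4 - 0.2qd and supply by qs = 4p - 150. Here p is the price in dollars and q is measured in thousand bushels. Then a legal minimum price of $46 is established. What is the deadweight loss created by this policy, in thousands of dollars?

0

Rearranging demand gives qd = 372 - 5p. Without the control the market clears where 372 - 5p = 4p - 150, i.e. p* = 58 and q* = 82.
Since 46 is below p* = 58, the floor does not bind and the free-market outcome prevails.
Since the control does not bind, no trades are prevented and deadweight loss is zero.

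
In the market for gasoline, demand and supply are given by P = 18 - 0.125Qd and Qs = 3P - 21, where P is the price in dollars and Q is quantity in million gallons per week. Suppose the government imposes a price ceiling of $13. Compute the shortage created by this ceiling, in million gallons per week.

Rearranging demand gives Qd = 144 - 8P. Setting quantity demanded equal to quantity supplied, 144 - 8P = 3P - 21, gives P* = 15 and Q* = 24.
Because the ceiling (13) lies below the market-clearing price, it is binding.
At P = 13: Qd = 144 - 8·13 = 40 and Qs = 3·13 - 21 = 18.
Shortage = Qd - Qs = 40 - 18 = 22.

22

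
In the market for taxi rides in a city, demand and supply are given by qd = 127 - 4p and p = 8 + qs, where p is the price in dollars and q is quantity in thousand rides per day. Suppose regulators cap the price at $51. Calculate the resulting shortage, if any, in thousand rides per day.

0

Rearranging supply gives qs = p - 8. Setting quantity demanded equal to quantity supplied, 127 - 4p = p - 8, gives p* = 27 and q* = 19.
Since 51 is above p* = 27, the ceiling does not bind and the free-market outcome prevails.
Since the control does not bind, there is no shortage.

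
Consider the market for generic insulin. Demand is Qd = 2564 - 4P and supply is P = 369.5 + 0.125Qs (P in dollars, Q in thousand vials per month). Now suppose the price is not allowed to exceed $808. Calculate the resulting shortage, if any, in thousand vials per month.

Rearranging supply gives Qs = 8P - 2956. Setting quantity demanded equal to quantity supplied, 2564 - 4P = 8P - 2956, gives P* = 460 and Q* = 724.
Since 808 is above P* = 460, the ceiling does not bind and the free-market outcome prevails.
Since the control does not bind, there is no shortage.

0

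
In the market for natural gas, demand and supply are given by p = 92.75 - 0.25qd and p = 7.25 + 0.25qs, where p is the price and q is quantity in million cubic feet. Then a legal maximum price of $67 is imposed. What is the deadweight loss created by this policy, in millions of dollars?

Rearranging demand gives qd = 371 - 4p; rearranging supply gives qs = 4p - 29. Setting quantity demanded equal to quantity supplied, 371 - 4p = 4p - 29, gives p* = 50 and q* = 171.
Since 67 is above p* = 50, the ceiling does not bind and the free-market outcome prevails.
Since the control does not bind, no trades are prevented and deadweight loss is zero.

0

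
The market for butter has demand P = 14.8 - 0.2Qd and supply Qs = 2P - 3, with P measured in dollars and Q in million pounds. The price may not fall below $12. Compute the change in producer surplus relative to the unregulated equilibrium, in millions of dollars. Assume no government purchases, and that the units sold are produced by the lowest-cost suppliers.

7.75

Rearranging demand gives Qd = 74 - 5P. Without the control the market clears where 74 - 5P = 2P - 3, i.e. P* = 11 and Q* = 19.
Since 12 > 11, the floor is binding.
At P = 12: Qd = 74 - 5·12 = 14 and Qs = 2·12 - 3 = 21.
Producer surplus without the control is ½ · (11 - 1.5) · 19 = 90.25.
With the floor, 14 units are sold at 12. The supply price at Q = 14 is 8.5, so PS = ½ · [(12 - 1.5) + (12 - 8.5)] · 14 = 98.
Change in producer surplus = 98 - 90.25 = 7.75.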